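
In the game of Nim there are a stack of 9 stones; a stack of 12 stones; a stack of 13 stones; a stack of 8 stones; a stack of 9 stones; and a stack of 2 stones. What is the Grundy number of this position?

11

Compute the nim-sum pairwise:
9 XOR 12 = 5
5 XOR 13 = 8
8 XOR 8 = 0
0 XOR 9 = 9
9 XOR 2 = 11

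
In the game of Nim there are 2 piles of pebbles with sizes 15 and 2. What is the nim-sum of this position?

13

Compute the nim-sum pairwise:
15 ^ 2 = 13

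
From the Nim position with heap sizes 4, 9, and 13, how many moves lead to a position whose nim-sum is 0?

Compute the nim-sum pairwise:
4 ⊕ 9 = 13
13 ⊕ 13 = 0
The nim-sum is already 0, so every move leaves a nonzero nim-sum — there are no winning moves.

0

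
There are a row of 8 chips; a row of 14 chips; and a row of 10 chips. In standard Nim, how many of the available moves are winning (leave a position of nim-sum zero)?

3

Nim-sum: 8 XOR 14 XOR 10 = 12.
The overall nim-sum is X = 12. A row of size p has a winning move iff p XOR X < p (reduce it to p XOR X).
  8: 8 XOR 12 = 4 < 8 — winning move (to 4).
  14: 14 XOR 12 = 2 < 14 — winning move (to 2).
  10: 10 XOR 12 = 6 < 10 — winning move (to 6).
That gives 3 winning moves.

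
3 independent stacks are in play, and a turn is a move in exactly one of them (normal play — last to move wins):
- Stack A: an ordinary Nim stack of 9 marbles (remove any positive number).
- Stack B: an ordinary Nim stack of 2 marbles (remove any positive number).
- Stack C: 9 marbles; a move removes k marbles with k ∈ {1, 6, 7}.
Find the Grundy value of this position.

8

Stack A is a plain Nim stack of size 9, so its Grundy value is 9.
Stack B is a plain Nim stack of size 2, so its Grundy value is 2.
Grundy values for stack C (subtraction set {1, 6, 7}):
g(0) = mex{} = 0
g(1) = mex{0} = 1
g(2) = mex{1} = 0
g(3) = mex{0} = 1
g(4) = mex{1} = 0
g(5) = mex{0} = 1
g(6) = mex{0,1} = 2
g(7) = mex{0,1,2} = 3
g(8) = mex{0,1,3} = 2
g(9) = mex{0,1,2} = 3
So g(9) = 3.
By the Sprague-Grundy theorem, the Grundy value of a sum of independent games is the XOR of the component values.
Combined value = 9 XOR 2 XOR 3 = 8.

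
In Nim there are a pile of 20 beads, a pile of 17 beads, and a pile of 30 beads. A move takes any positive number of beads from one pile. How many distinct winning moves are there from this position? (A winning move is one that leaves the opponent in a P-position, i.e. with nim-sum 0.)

3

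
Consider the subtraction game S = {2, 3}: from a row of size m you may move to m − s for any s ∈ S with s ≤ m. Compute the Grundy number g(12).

Compute g(0), g(1), … for moves {2, 3}:
k:     0  1  2  3  4  5  6  7  8  9 10 11 12
g(k):  0  0  1  1  2  0  0  1  1  2  0  0  1
So g(12) = 1.

1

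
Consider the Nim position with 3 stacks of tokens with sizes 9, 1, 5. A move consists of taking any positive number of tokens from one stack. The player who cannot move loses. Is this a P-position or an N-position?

N-position

Write each in binary and XOR column by column:
  1001  (9)
  0001  (1)
  0101  (5)
  ----
  1101  (13)
The nim-sum is 13 ≠ 0, so this is an N-position: the player to move can win.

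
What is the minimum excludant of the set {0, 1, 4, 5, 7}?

2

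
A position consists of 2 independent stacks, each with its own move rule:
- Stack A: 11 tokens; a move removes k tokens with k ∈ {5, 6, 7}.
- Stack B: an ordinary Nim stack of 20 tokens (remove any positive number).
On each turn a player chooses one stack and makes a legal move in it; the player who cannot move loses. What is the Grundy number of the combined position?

Grundy values for stack A (subtraction set {5, 6, 7}):
g(0) = mex{} = 0
g(1) = mex{} = 0
g(2) = mex{} = 0
g(3) = mex{} = 0
g(4) = mex{} = 0
g(5) = mex{0} = 1
g(6) = mex{0} = 1
g(7) = mex{0} = 1
g(8) = mex{0} = 1
g(9) = mex{0} = 1
g(10) = mex{0,1} = 2
g(11) = mex{0,1} = 2
So g(11) = 2.
Stack B is a plain Nim stack of size 20, so its Grundy value is 20.
By the Sprague-Grundy theorem, the Grundy value of a sum of independent games is the XOR of the component values.
Combined value = 2 XOR 20 = 22.

22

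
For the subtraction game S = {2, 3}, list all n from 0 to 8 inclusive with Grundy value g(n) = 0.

0, 1, 5, 6

Build the Grundy sequence with g(k) = mex{g(k−s) : s ∈ {2, 3}, s ≤ k}:
g(0) = mex{} = 0
g(1) = mex{} = 0
g(2) = mex{0} = 1
g(3) = mex{0} = 1
g(4) = mex{0,1} = 2
g(5) = mex{1} = 0
g(6) = mex{1,2} = 0
g(7) = mex{0,2} = 1
g(8) = mex{0} = 1
The P-positions (g = 0) in 0..8 are 0, 1, 5, 6.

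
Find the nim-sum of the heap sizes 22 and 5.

19

Nim-sum: 22 XOR 5 = 19.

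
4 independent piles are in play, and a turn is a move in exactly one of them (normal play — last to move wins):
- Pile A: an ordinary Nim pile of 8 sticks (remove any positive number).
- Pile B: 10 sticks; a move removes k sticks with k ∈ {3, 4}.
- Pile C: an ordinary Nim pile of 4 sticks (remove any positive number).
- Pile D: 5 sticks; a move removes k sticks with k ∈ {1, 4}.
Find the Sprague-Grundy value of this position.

13

Pile A is a plain Nim pile of size 8, so its Grundy value is 8.
For pile B, compute g(0), g(1), … with moves {3, 4}:
k:     0  1  2  3  4  5  6  7  8  9 10
g(k):  0  0  0  1  1  1  2  0  0  0  1
So g(10) = 1.
Pile C is a plain Nim pile of size 4, so its Grundy value is 4.
For pile D, compute g(0), g(1), … with moves {1, 4}:
g(0) = mex{} = 0
g(1) = mex{0} = 1
g(2) = mex{1} = 0
g(3) = mex{0} = 1
g(4) = mex{0,1} = 2
g(5) = mex{1,2} = 0
So g(5) = 0.
The value of a disjunctive sum is the nim-sum of the parts.
Combined value = 8 ⊕ 1 ⊕ 4 ⊕ 0 = 13.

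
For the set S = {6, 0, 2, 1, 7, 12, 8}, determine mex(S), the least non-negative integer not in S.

The values 0, 1, 2 are all present; 3 is the first non-negative integer missing from the set.

3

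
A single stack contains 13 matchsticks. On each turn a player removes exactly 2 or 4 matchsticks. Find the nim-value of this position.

Build the Grundy sequence with g(k) = mex{g(k−s) : s ∈ {2, 4}, s ≤ k}:
g(0) = mex{} = 0
g(1) = mex{} = 0
g(2) = mex{0} = 1
g(3) = mex{0} = 1
g(4) = mex{0,1} = 2
g(5) = mex{0,1} = 2
g(6) = mex{1,2} = 0
g(7) = mex{1,2} = 0
g(8) = mex{0,2} = 1
g(9) = mex{0,2} = 1
g(10) = mex{0,1} = 2
g(11) = mex{0,1} = 2
g(12) = mex{1,2} = 0
g(13) = mex{1,2} = 0
So g(13) = 0.

0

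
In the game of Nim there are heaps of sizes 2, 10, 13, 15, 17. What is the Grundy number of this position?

Compute the nim-sum pairwise:
2 ^ 10 = 8
8 ^ 13 = 5
5 ^ 15 = 10
10 ^ 17 = 27

27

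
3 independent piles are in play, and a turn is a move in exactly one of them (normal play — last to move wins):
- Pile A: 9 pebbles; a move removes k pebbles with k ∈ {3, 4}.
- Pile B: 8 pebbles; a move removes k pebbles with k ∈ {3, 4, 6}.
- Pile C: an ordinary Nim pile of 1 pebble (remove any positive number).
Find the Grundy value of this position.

3

Build the Grundy sequence for pile A with g(k) = mex{g(k−s) : s ∈ {3, 4}, s ≤ k}:
g(0) = mex{} = 0
g(1) = mex{} = 0
g(2) = mex{} = 0
g(3) = mex{0} = 1
g(4) = mex{0} = 1
g(5) = mex{0} = 1
g(6) = mex{0,1} = 2
g(7) = mex{1} = 0
g(8) = mex{1} = 0
g(9) = mex{1,2} = 0
So g(9) = 0.
Build the Grundy sequence for pile B with g(k) = mex{g(k−s) : s ∈ {3, 4, 6}, s ≤ k}:
k:     0  1  2  3  4  5  6  7  8
g(k):  0  0  0  1  1  1  2  2  2
So g(8) = 2.
Pile C is a plain Nim pile of size 1, so its Grundy value is 1.
By the Sprague-Grundy theorem, the Grundy value of a sum of independent games is the XOR of the component values.
Combined value = 0 ⊕ 2 ⊕ 1 = 3.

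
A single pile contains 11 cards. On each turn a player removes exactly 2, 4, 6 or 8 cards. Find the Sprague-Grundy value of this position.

0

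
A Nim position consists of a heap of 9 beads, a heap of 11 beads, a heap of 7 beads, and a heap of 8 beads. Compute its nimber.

13

Bitwise XOR of the heap sizes:
  1001  (9)
  1011  (11)
  0111  (7)
  1000  (8)
  ----
  1101  (13)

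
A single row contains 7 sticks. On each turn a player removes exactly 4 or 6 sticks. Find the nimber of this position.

Grundy values for subtraction set {4, 6}:
k:     0  1  2  3  4  5  6  7
g(k):  0  0  0  0  1  1  1  1
So g(7) = 1.

1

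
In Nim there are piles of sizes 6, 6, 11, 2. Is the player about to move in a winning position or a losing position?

Winning position

Nim-sum: 6 ⊕ 6 ⊕ 11 ⊕ 2 = 9.
The nim-sum is 9 ≠ 0, so this is an N-position: the player to move can win.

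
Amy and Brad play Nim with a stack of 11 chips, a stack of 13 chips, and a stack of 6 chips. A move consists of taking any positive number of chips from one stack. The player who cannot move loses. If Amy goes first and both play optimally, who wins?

Brad wins

In binary:
  1011  (11)
  1101  (13)
  0110  (6)
  ----
  0000  (0)
The nim-sum is 0, so this is a P-position: the player to move is in a losing position under optimal play; Amy is about to move from it and so loses — Brad wins.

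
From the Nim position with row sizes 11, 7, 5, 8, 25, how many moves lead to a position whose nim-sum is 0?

1

In binary:
  01011  (11)
  00111  (7)
  00101  (5)
  01000  (8)
  11001  (25)
  -----
  11000  (24)
The overall nim-sum is X = 24. A row of size p has a winning move iff p XOR X < p (reduce it to p XOR X).
  11: 11 XOR 24 = 19 ≥ 11 — no move.
  7: 7 XOR 24 = 31 ≥ 7 — no move.
  5: 5 XOR 24 = 29 ≥ 5 — no move.
  8: 8 XOR 24 = 16 ≥ 8 — no move.
  25: 25 XOR 24 = 1 < 25 — winning move (to 1).
That gives 1 winning move.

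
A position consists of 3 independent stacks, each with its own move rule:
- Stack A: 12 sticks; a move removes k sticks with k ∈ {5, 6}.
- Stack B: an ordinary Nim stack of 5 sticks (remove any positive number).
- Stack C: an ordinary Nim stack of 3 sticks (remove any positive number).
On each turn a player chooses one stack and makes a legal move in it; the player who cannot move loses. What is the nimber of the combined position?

6

Grundy values for stack A (subtraction set {5, 6}):
k:     0  1  2  3  4  5  6  7  8  9 10 11 12
g(k):  0  0  0  0  0  1  1  1  1  1  2  0  0
So g(12) = 0.
Stack B is a plain Nim stack of size 5, so its Grundy value is 5.
Stack C is a plain Nim stack of size 3, so its Grundy value is 3.
By the Sprague-Grundy theorem, the Grundy value of a sum of independent games is the XOR of the component values.
Combined value = 0 XOR 5 XOR 3 = 6.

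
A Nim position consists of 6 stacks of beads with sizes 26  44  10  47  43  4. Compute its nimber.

60

In binary:
  011010  (26)
  101100  (44)
  001010  (10)
  101111  (47)
  101011  (43)
  000100  (4)
  ------
  111100  (60)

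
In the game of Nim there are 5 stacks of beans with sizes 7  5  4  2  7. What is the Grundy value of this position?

3

Nim-sum: 7 XOR 5 XOR 4 XOR 2 XOR 7 = 3.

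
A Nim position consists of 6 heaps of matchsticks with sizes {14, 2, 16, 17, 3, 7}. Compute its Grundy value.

Write each in binary and XOR column by column:
  01110  (14)
  00010  (2)
  10000  (16)
  10001  (17)
  00011  (3)
  00111  (7)
  -----
  01001  (9)

9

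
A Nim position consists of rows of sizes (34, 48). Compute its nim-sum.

Write each in binary and XOR column by column:
  100010  (34)
  110000  (48)
  ------
  010010  (18)

18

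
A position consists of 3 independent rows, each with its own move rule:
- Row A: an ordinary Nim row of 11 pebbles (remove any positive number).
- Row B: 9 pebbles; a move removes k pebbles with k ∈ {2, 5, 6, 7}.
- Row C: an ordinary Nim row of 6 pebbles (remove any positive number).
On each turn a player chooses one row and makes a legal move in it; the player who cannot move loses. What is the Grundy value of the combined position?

15

Row A is a plain Nim row of size 11, so its Grundy value is 11.
For row B, compute g(0), g(1), … with moves {2, 5, 6, 7}:
k:     0  1  2  3  4  5  6  7  8  9
g(k):  0  0  1  1  0  2  1  3  2  2
So g(9) = 2.
Row C is a plain Nim row of size 6, so its Grundy value is 6.
The value of a disjunctive sum is the nim-sum of the parts.
Combined value = 11 XOR 2 XOR 6 = 15.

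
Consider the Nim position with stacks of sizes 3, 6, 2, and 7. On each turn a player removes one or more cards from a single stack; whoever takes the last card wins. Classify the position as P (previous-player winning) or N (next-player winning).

P-position

Nim-sum: 3 ^ 6 ^ 2 ^ 7 = 0.
The nim-sum is 0, so this is a P-position: the player to move is in a losing position under optimal play.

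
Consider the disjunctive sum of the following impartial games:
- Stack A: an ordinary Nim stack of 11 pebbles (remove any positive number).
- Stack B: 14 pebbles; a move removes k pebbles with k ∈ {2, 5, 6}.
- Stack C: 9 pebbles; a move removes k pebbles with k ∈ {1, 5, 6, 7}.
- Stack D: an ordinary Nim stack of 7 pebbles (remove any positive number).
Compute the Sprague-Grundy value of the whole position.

14

Stack A is a plain Nim stack of size 11, so its Grundy value is 11.
For stack B, compute g(0), g(1), … with moves {2, 5, 6}:
g(0) = mex{} = 0
g(1) = mex{} = 0
g(2) = mex{0} = 1
g(3) = mex{0} = 1
g(4) = mex{1} = 0
g(5) = mex{0,1} = 2
g(6) = mex{0} = 1
g(7) = mex{0,1,2} = 3
g(8) = mex{1} = 0
g(9) = mex{0,1,3} = 2
g(10) = mex{0,2} = 1
g(11) = mex{1,2} = 0
g(12) = mex{1,3} = 0
g(13) = mex{0,3} = 1
g(14) = mex{0,2} = 1
So g(14) = 1.
For stack C, compute g(0), g(1), … with moves {1, 5, 6, 7}:
k:     0  1  2  3  4  5  6  7  8  9
g(k):  0  1  0  1  0  1  2  3  2  3
So g(9) = 3.
Stack D is a plain Nim stack of size 7, so its Grundy value is 7.
By the Sprague-Grundy theorem, the Grundy value of a sum of independent games is the XOR of the component values.
Combined value = 11 XOR 1 XOR 3 XOR 7 = 14.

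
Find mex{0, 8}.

0 is in the set but 1 is not, so the mex is 1.

1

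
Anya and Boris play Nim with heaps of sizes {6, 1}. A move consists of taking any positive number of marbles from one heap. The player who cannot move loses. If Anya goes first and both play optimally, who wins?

Compute the nim-sum pairwise:
6 ⊕ 1 = 7
The nim-sum is 7 ≠ 0, so this is an N-position: the player to move can win; Anya has a winning move.

Anya wins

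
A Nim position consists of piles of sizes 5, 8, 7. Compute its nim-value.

10

In binary:
  0101  (5)
  1000  (8)
  0111  (7)
  ----
  1010  (10)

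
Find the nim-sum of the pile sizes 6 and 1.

Compute the nim-sum pairwise:
6 ⊕ 1 = 7

7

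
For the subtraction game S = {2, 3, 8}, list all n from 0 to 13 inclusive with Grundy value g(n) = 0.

Grundy values for subtraction set {2, 3, 8}:
g(0) = mex{} = 0
g(1) = mex{} = 0
g(2) = mex{0} = 1
g(3) = mex{0} = 1
g(4) = mex{0,1} = 2
g(5) = mex{1} = 0
g(6) = mex{1,2} = 0
g(7) = mex{0,2} = 1
g(8) = mex{0} = 1
g(9) = mex{0,1} = 2
g(10) = mex{1} = 0
g(11) = mex{1,2} = 0
g(12) = mex{0,2} = 1
g(13) = mex{0} = 1
The P-positions (g = 0) in 0..13 are 0, 1, 5, 6, 10, 11.

0, 1, 5, 6, 10, 11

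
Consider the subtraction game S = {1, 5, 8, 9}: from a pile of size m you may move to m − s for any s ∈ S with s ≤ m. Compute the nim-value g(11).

Grundy values for subtraction set {1, 5, 8, 9}:
k:     0  1  2  3  4  5  6  7  8  9 10 11
g(k):  0  1  0  1  0  1  0  1  2  3  2  3
So g(11) = 3.

3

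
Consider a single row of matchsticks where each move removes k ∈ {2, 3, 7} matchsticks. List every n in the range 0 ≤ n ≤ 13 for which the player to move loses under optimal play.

0, 1, 5, 6, 10, 11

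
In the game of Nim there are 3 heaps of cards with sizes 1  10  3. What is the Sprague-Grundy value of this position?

8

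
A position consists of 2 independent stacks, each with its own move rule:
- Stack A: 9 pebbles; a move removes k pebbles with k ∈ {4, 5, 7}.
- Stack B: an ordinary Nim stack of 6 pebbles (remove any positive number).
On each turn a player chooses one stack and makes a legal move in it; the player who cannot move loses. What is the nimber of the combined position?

4

Grundy values for stack A (subtraction set {4, 5, 7}):
k:     0  1  2  3  4  5  6  7  8  9
g(k):  0  0  0  0  1  1  1  1  2  2
So g(9) = 2.
Stack B is a plain Nim stack of size 6, so its Grundy value is 6.
The value of a disjunctive sum is the nim-sum of the parts.
Combined value = 2 ⊕ 6 = 4.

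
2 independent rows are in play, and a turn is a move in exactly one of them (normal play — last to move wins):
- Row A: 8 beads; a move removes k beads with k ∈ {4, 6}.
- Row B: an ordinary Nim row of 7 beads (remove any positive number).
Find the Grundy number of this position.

Grundy values for row A (subtraction set {4, 6}):
g(0) = mex{} = 0
g(1) = mex{} = 0
g(2) = mex{} = 0
g(3) = mex{} = 0
g(4) = mex{0} = 1
g(5) = mex{0} = 1
g(6) = mex{0} = 1
g(7) = mex{0} = 1
g(8) = mex{0,1} = 2
So g(8) = 2.
Row B is a plain Nim row of size 7, so its Grundy value is 7.
By the Sprague-Grundy theorem, the Grundy value of a sum of independent games is the XOR of the component values.
Combined value = 2 XOR 7 = 5.

5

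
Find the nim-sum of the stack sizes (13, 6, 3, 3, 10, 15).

Write each in binary and XOR column by column:
  1101  (13)
  0110  (6)
  0011  (3)
  0011  (3)
  1010  (10)
  1111  (15)
  ----
  1110  (14)

14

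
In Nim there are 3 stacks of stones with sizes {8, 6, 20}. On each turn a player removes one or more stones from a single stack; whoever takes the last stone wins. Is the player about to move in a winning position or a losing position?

Compute the nim-sum pairwise:
8 XOR 6 = 14
14 XOR 20 = 26
The nim-sum is 26 ≠ 0, so this is an N-position: the player to move can win.

Winning position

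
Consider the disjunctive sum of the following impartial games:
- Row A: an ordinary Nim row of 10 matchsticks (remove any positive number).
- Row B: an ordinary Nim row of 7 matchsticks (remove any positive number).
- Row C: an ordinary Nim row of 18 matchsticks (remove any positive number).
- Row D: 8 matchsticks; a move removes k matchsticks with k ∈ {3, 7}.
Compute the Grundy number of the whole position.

29

Row A is a plain Nim row of size 10, so its Grundy value is 10.
Row B is a plain Nim row of size 7, so its Grundy value is 7.
Row C is a plain Nim row of size 18, so its Grundy value is 18.
Grundy values for row D (subtraction set {3, 7}):
k:     0  1  2  3  4  5  6  7  8
g(k):  0  0  0  1  1  1  0  2  2
So g(8) = 2.
The value of a disjunctive sum is the nim-sum of the parts.
Combined value = 10 ⊕ 7 ⊕ 18 ⊕ 2 = 29.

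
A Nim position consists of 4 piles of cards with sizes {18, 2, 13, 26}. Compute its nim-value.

7

Compute the nim-sum pairwise:
18 ^ 2 = 16
16 ^ 13 = 29
29 ^ 26 = 7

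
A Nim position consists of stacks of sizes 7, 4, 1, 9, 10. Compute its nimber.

Compute the nim-sum pairwise:
7 ^ 4 = 3
3 ^ 1 = 2
2 ^ 9 = 11
11 ^ 10 = 1

1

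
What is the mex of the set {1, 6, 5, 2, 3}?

0 is not in the set, so the mex is 0.

0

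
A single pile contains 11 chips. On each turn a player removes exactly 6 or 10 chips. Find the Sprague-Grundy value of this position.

1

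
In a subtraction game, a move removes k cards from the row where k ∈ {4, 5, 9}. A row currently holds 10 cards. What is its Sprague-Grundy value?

2

Build the Grundy sequence with g(k) = mex{g(k−s) : s ∈ {4, 5, 9}, s ≤ k}:
k:     0  1  2  3  4  5  6  7  8  9 10
g(k):  0  0  0  0  1  1  1  1  2  2  2
So g(10) = 2.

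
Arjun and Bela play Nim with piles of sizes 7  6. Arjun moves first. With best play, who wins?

Arjun wins

Nim-sum: 7 ^ 6 = 1.
The nim-sum is 1 ≠ 0, so this is an N-position: the player to move can win; Arjun has a winning move.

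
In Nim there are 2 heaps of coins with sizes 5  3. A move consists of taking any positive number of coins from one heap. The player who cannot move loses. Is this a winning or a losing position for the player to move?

Winning position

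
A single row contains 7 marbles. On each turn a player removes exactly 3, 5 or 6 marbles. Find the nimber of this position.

2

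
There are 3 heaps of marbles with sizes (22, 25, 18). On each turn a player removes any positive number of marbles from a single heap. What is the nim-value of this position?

Nim-sum: 22 XOR 25 XOR 18 = 29.

29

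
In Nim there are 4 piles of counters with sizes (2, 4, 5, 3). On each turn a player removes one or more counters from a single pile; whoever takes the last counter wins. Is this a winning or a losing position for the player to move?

Losing position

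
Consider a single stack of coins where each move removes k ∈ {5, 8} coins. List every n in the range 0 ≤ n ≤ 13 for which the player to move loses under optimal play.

0, 1, 2, 3, 4, 13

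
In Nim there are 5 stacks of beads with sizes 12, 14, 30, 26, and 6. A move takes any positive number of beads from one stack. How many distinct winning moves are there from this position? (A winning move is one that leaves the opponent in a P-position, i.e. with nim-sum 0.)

In binary:
  01100  (12)
  01110  (14)
  11110  (30)
  11010  (26)
  00110  (6)
  -----
  00000  (0)
The nim-sum is already 0, so every move leaves a nonzero nim-sum — there are no winning moves.

0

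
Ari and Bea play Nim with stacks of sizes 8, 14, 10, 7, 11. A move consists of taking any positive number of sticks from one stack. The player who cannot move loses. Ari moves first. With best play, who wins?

Bitwise XOR of the heap sizes:
  1000  (8)
  1110  (14)
  1010  (10)
  0111  (7)
  1011  (11)
  ----
  0000  (0)
The nim-sum is 0, so this is a P-position: the player to move is in a losing position under optimal play; Ari is about to move from it and so loses — Bea wins.

Bea wins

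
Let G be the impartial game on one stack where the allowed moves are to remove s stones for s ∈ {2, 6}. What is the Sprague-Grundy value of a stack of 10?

1

Grundy values for subtraction set {2, 6}:
g(0) = mex{} = 0
g(1) = mex{} = 0
g(2) = mex{0} = 1
g(3) = mex{0} = 1
g(4) = mex{1} = 0
g(5) = mex{1} = 0
g(6) = mex{0} = 1
g(7) = mex{0} = 1
g(8) = mex{1} = 0
g(9) = mex{1} = 0
g(10) = mex{0} = 1
So g(10) = 1.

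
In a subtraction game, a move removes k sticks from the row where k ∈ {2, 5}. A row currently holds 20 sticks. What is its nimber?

1

Grundy values for subtraction set {2, 5}:
k:     0  1  2  3  4  5  6  7  8  9 10 11 12 13 14 15 16 17 18 19 20
g(k):  0  0  1  1  0  2  1  0  0  1  1  0  2  1  0  0  1  1  0  2  1
So g(20) = 1.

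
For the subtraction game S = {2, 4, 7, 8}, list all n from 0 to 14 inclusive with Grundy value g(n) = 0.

Grundy values for subtraction set {2, 4, 7, 8}:
g(0) = mex{} = 0
g(1) = mex{} = 0
g(2) = mex{0} = 1
g(3) = mex{0} = 1
g(4) = mex{0,1} = 2
g(5) = mex{0,1} = 2
g(6) = mex{1,2} = 0
g(7) = mex{0,1,2} = 3
g(8) = mex{0,2} = 1
g(9) = mex{0,1,2,3} = 4
g(10) = mex{0,1} = 2
g(11) = mex{1,2,3,4} = 0
g(12) = mex{1,2} = 0
g(13) = mex{0,2,4} = 1
g(14) = mex{0,2,3} = 1
The P-positions (g = 0) in 0..14 are 0, 1, 6, 11, 12.

0, 1, 6, 11, 12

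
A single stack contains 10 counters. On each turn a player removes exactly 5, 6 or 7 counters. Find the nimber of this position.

2

Build the Grundy sequence with g(k) = mex{g(k−s) : s ∈ {5, 6, 7}, s ≤ k}:
g(0) = mex{} = 0
g(1) = mex{} = 0
g(2) = mex{} = 0
g(3) = mex{} = 0
g(4) = mex{} = 0
g(5) = mex{0} = 1
g(6) = mex{0} = 1
g(7) = mex{0} = 1
g(8) = mex{0} = 1
g(9) = mex{0} = 1
g(10) = mex{0,1} = 2
So g(10) = 2.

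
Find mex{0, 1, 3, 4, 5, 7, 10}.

2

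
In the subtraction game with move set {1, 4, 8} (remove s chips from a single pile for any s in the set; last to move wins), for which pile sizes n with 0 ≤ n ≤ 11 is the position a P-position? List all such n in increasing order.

0, 2, 5, 7

Build the Grundy sequence with g(k) = mex{g(k−s) : s ∈ {1, 4, 8}, s ≤ k}:
k:     0  1  2  3  4  5  6  7  8  9 10 11
g(k):  0  1  0  1  2  0  1  0  1  2  3  2
The P-positions (g = 0) in 0..11 are 0, 2, 5, 7.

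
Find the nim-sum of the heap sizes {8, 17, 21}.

12

Nim-sum: 8 XOR 17 XOR 21 = 12.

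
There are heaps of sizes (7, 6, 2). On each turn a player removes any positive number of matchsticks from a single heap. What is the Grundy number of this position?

3

Compute the nim-sum pairwise:
7 ^ 6 = 1
1 ^ 2 = 3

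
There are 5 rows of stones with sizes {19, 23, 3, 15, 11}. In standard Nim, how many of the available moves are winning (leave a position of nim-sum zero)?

5

Compute the nim-sum pairwise:
19 ⊕ 23 = 4
4 ⊕ 3 = 7
7 ⊕ 15 = 8
8 ⊕ 11 = 3
The overall nim-sum is X = 3. A row of size p has a winning move iff p XOR X < p (reduce it to p XOR X).
  19: 19 XOR 3 = 16 < 19 — winning move (to 16).
  23: 23 XOR 3 = 20 < 23 — winning move (to 20).
  3: 3 XOR 3 = 0 < 3 — winning move (to 0).
  15: 15 XOR 3 = 12 < 15 — winning move (to 12).
  11: 11 XOR 3 = 8 < 11 — winning move (to 8).
That gives 5 winning moves.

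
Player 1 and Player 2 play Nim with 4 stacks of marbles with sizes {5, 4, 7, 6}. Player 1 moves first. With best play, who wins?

Compute the nim-sum pairwise:
5 ^ 4 = 1
1 ^ 7 = 6
6 ^ 6 = 0
The nim-sum is 0, so this is a P-position: the player to move is in a losing position under optimal play; Player 1 is about to move from it and so loses — Player 2 wins.

Player 2 wins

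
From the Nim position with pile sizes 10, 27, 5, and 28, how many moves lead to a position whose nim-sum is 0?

Nim-sum: 10 ⊕ 27 ⊕ 5 ⊕ 28 = 8.
The overall nim-sum is X = 8. A pile of size p has a winning move iff p XOR X < p (reduce it to p XOR X).
  10: 10 XOR 8 = 2 < 10 — winning move (to 2).
  27: 27 XOR 8 = 19 < 27 — winning move (to 19).
  5: 5 XOR 8 = 13 ≥ 5 — no move.
  28: 28 XOR 8 = 20 < 28 — winning move (to 20).
That gives 3 winning moves.

3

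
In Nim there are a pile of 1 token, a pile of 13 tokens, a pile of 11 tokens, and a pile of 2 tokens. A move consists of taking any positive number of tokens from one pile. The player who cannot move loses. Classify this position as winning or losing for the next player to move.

Winning position

Compute the nim-sum pairwise:
1 ^ 13 = 12
12 ^ 11 = 7
7 ^ 2 = 5
The nim-sum is 5 ≠ 0, so this is an N-position: the player to move can win.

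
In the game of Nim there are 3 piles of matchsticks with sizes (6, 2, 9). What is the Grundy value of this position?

Compute the nim-sum pairwise:
6 ⊕ 2 = 4
4 ⊕ 9 = 13

13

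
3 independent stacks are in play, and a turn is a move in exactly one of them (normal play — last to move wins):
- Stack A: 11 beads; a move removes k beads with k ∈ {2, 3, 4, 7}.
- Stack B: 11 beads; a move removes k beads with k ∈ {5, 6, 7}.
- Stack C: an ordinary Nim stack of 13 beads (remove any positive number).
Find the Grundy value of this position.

15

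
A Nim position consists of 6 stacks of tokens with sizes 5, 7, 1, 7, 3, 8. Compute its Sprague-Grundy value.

15

Write each in binary and XOR column by column:
  0101  (5)
  0111  (7)
  0001  (1)
  0111  (7)
  0011  (3)
  1000  (8)
  ----
  1111  (15)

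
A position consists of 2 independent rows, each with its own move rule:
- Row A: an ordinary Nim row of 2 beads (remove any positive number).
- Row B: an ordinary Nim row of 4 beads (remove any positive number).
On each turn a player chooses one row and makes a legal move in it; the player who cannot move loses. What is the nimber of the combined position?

Row A is a plain Nim row of size 2, so its Grundy value is 2.
Row B is a plain Nim row of size 4, so its Grundy value is 4.
The value of a disjunctive sum is the nim-sum of the parts.
Combined value = 2 ⊕ 4 = 6.

6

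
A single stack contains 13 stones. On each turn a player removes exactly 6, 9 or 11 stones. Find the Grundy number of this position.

2

Compute g(0), g(1), … for moves {6, 9, 11}:
k:     0  1  2  3  4  5  6  7  8  9 10 11 12 13
g(k):  0  0  0  0  0  0  1  1  1  1  1  1  2  2
So g(13) = 2.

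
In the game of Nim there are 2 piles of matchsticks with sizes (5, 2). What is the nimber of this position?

7

Nim-sum: 5 XOR 2 = 7.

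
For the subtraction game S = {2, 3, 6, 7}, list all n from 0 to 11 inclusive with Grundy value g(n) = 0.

0, 1, 5, 9, 10

Build the Grundy sequence with g(k) = mex{g(k−s) : s ∈ {2, 3, 6, 7}, s ≤ k}:
k:     0  1  2  3  4  5  6  7  8  9 10 11
g(k):  0  0  1  1  2  0  3  1  2  0  0  1
The P-positions (g = 0) in 0..11 are 0, 1, 5, 9, 10.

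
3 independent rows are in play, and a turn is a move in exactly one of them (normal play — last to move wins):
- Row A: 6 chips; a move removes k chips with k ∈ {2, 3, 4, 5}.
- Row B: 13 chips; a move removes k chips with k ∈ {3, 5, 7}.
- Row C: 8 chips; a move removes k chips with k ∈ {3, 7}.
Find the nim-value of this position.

0

Grundy values for row A (subtraction set {2, 3, 4, 5}):
k:     0  1  2  3  4  5  6
g(k):  0  0  1  1  2  2  3
So g(6) = 3.
For row B, compute g(0), g(1), … with moves {3, 5, 7}:
k:     0  1  2  3  4  5  6  7  8  9 10 11 12 13
g(k):  0  0  0  1  1  1  2  2  2  3  0  0  0  1
So g(13) = 1.
Grundy values for row C (subtraction set {3, 7}):
k:     0  1  2  3  4  5  6  7  8
g(k):  0  0  0  1  1  1  0  2  2
So g(8) = 2.
The value of a disjunctive sum is the nim-sum of the parts.
Combined value = 3 XOR 1 XOR 2 = 0.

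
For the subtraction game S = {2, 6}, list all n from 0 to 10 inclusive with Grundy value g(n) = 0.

0, 1, 4, 5, 8, 9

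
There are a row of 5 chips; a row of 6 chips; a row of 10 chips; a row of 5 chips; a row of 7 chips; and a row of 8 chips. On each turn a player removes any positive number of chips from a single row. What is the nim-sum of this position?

3

In binary:
  0101  (5)
  0110  (6)
  1010  (10)
  0101  (5)
  0111  (7)
  1000  (8)
  ----
  0011  (3)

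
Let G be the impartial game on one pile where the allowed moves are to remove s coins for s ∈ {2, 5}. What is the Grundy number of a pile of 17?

1

Build the Grundy sequence with g(k) = mex{g(k−s) : s ∈ {2, 5}, s ≤ k}:
k:     0  1  2  3  4  5  6  7  8  9 10 11 12 13 14 15 16 17
g(k):  0  0  1  1  0  2  1  0  0  1  1  0  2  1  0  0  1  1
So g(17) = 1.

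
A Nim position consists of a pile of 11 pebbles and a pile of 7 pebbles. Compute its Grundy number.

Compute the nim-sum pairwise:
11 ⊕ 7 = 12

12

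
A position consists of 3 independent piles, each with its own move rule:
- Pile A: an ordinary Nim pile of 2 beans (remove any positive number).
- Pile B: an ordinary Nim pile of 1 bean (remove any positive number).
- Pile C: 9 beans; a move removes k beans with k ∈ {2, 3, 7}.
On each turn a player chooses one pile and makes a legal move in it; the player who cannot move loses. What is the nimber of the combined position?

1

Pile A is a plain Nim pile of size 2, so its Grundy value is 2.
Pile B is a plain Nim pile of size 1, so its Grundy value is 1.
Build the Grundy sequence for pile C with g(k) = mex{g(k−s) : s ∈ {2, 3, 7}, s ≤ k}:
g(0) = mex{} = 0
g(1) = mex{} = 0
g(2) = mex{0} = 1
g(3) = mex{0} = 1
g(4) = mex{0,1} = 2
g(5) = mex{1} = 0
g(6) = mex{1,2} = 0
g(7) = mex{0,2} = 1
g(8) = mex{0} = 1
g(9) = mex{0,1} = 2
So g(9) = 2.
By the Sprague-Grundy theorem, the Grundy value of a sum of independent games is the XOR of the component values.
Combined value = 2 ⊕ 1 ⊕ 2 = 1.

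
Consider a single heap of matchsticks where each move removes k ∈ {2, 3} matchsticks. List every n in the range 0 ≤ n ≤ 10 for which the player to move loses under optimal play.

0, 1, 5, 6, 10

Compute g(0), g(1), … for moves {2, 3}:
k:     0  1  2  3  4  5  6  7  8  9 10
g(k):  0  0  1  1  2  0  0  1  1  2  0
The P-positions (g = 0) in 0..10 are 0, 1, 5, 6, 10.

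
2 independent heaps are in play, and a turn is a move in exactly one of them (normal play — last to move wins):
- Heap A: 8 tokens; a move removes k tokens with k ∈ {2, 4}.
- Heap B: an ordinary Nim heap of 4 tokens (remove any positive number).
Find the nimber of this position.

For heap A, compute g(0), g(1), … with moves {2, 4}:
g(0) = mex{} = 0
g(1) = mex{} = 0
g(2) = mex{0} = 1
g(3) = mex{0} = 1
g(4) = mex{0,1} = 2
g(5) = mex{0,1} = 2
g(6) = mex{1,2} = 0
g(7) = mex{1,2} = 0
g(8) = mex{0,2} = 1
So g(8) = 1.
Heap B is a plain Nim heap of size 4, so its Grundy value is 4.
The value of a disjunctive sum is the nim-sum of the parts.
Combined value = 1 XOR 4 = 5.

5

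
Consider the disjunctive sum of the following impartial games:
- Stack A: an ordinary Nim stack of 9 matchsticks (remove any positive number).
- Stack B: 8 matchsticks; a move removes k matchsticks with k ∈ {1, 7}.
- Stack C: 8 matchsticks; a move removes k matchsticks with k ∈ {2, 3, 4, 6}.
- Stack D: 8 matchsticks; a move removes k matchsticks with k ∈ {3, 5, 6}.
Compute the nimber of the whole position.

Stack A is a plain Nim stack of size 9, so its Grundy value is 9.
Build the Grundy sequence for stack B with g(k) = mex{g(k−s) : s ∈ {1, 7}, s ≤ k}:
k:     0  1  2  3  4  5  6  7  8
g(k):  0  1  0  1  0  1  0  1  0
So g(8) = 0.
Build the Grundy sequence for stack C with g(k) = mex{g(k−s) : s ∈ {2, 3, 4, 6}, s ≤ k}:
g(0) = mex{} = 0
g(1) = mex{} = 0
g(2) = mex{0} = 1
g(3) = mex{0} = 1
g(4) = mex{0,1} = 2
g(5) = mex{0,1} = 2
g(6) = mex{0,1,2} = 3
g(7) = mex{0,1,2} = 3
g(8) = mex{1,2,3} = 0
So g(8) = 0.
For stack D, compute g(0), g(1), … with moves {3, 5, 6}:
k:     0  1  2  3  4  5  6  7  8
g(k):  0  0  0  1  1  1  2  2  2
So g(8) = 2.
The value of a disjunctive sum is the nim-sum of the parts.
Combined value = 9 ⊕ 0 ⊕ 0 ⊕ 2 = 11.

11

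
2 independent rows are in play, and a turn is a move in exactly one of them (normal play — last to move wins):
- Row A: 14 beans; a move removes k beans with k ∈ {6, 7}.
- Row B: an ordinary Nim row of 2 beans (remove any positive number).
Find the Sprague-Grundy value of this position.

For row A, compute g(0), g(1), … with moves {6, 7}:
g(0) = mex{} = 0
g(1) = mex{} = 0
g(2) = mex{} = 0
g(3) = mex{} = 0
g(4) = mex{} = 0
g(5) = mex{} = 0
g(6) = mex{0} = 1
g(7) = mex{0} = 1
g(8) = mex{0} = 1
g(9) = mex{0} = 1
g(10) = mex{0} = 1
g(11) = mex{0} = 1
g(12) = mex{0,1} = 2
g(13) = mex{1} = 0
g(14) = mex{1} = 0
So g(14) = 0.
Row B is a plain Nim row of size 2, so its Grundy value is 2.
By the Sprague-Grundy theorem, the Grundy value of a sum of independent games is the XOR of the component values.
Combined value = 0 XOR 2 = 2.

2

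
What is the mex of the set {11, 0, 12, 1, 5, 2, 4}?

The values 0, 1, 2 are all present; 3 is the first non-negative integer missing from the set.

3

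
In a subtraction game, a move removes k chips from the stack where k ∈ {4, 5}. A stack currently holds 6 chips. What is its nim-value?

Compute g(0), g(1), … for moves {4, 5}:
k:     0  1  2  3  4  5  6
g(k):  0  0  0  0  1  1  1
So g(6) = 1.

1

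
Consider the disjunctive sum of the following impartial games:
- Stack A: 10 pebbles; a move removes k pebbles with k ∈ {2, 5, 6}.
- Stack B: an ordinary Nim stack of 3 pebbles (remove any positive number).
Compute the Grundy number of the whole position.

For stack A, compute g(0), g(1), … with moves {2, 5, 6}:
k:     0  1  2  3  4  5  6  7  8  9 10
g(k):  0  0  1  1  0  2  1  3  0  2  1
So g(10) = 1.
Stack B is a plain Nim stack of size 3, so its Grundy value is 3.
By the Sprague-Grundy theorem, the Grundy value of a sum of independent games is the XOR of the component values.
Combined value = 1 XOR 3 = 2.

2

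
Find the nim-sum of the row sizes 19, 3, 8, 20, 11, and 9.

Bitwise XOR of the heap sizes:
  10011  (19)
  00011  (3)
  01000  (8)
  10100  (20)
  01011  (11)
  01001  (9)
  -----
  01110  (14)

14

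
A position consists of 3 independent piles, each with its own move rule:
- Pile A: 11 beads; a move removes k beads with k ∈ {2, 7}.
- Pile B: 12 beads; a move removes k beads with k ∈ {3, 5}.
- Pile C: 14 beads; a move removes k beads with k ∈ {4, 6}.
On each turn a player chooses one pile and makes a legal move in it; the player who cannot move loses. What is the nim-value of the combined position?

For pile A, compute g(0), g(1), … with moves {2, 7}:
k:     0  1  2  3  4  5  6  7  8  9 10 11
g(k):  0  0  1  1  0  0  1  1  2  0  0  1
So g(11) = 1.
Grundy values for pile B (subtraction set {3, 5}):
g(0) = mex{} = 0
g(1) = mex{} = 0
g(2) = mex{} = 0
g(3) = mex{0} = 1
g(4) = mex{0} = 1
g(5) = mex{0} = 1
g(6) = mex{0,1} = 2
g(7) = mex{0,1} = 2
g(8) = mex{1} = 0
g(9) = mex{1,2} = 0
g(10) = mex{1,2} = 0
g(11) = mex{0,2} = 1
g(12) = mex{0,2} = 1
So g(12) = 1.
For pile C, compute g(0), g(1), … with moves {4, 6}:
g(0) = mex{} = 0
g(1) = mex{} = 0
g(2) = mex{} = 0
g(3) = mex{} = 0
g(4) = mex{0} = 1
g(5) = mex{0} = 1
g(6) = mex{0} = 1
g(7) = mex{0} = 1
g(8) = mex{0,1} = 2
g(9) = mex{0,1} = 2
g(10) = mex{1} = 0
g(11) = mex{1} = 0
g(12) = mex{1,2} = 0
g(13) = mex{1,2} = 0
g(14) = mex{0,2} = 1
So g(14) = 1.
The value of a disjunctive sum is the nim-sum of the parts.
Combined value = 1 XOR 1 XOR 1 = 1.

1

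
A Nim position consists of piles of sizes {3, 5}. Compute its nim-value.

Compute the nim-sum pairwise:
3 XOR 5 = 6

6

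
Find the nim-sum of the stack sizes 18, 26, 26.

18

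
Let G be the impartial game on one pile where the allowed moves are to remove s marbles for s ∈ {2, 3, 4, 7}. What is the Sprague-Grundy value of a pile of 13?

1

Grundy values for subtraction set {2, 3, 4, 7}:
g(0) = mex{} = 0
g(1) = mex{} = 0
g(2) = mex{0} = 1
g(3) = mex{0} = 1
g(4) = mex{0,1} = 2
g(5) = mex{0,1} = 2
g(6) = mex{1,2} = 0
g(7) = mex{0,1,2} = 3
g(8) = mex{0,2} = 1
g(9) = mex{0,1,2,3} = 4
g(10) = mex{0,1,3} = 2
g(11) = mex{1,2,3,4} = 0
g(12) = mex{1,2,4} = 0
g(13) = mex{0,2,4} = 1
So g(13) = 1.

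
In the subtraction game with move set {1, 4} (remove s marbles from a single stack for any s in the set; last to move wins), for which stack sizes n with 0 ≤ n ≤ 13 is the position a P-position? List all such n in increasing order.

0, 2, 5, 7, 10, 12

Compute g(0), g(1), … for moves {1, 4}:
g(0) = mex{} = 0
g(1) = mex{0} = 1
g(2) = mex{1} = 0
g(3) = mex{0} = 1
g(4) = mex{0,1} = 2
g(5) = mex{1,2} = 0
g(6) = mex{0} = 1
g(7) = mex{1} = 0
g(8) = mex{0,2} = 1
g(9) = mex{0,1} = 2
g(10) = mex{1,2} = 0
g(11) = mex{0} = 1
g(12) = mex{1} = 0
g(13) = mex{0,2} = 1
The P-positions (g = 0) in 0..13 are 0, 2, 5, 7, 10, 12.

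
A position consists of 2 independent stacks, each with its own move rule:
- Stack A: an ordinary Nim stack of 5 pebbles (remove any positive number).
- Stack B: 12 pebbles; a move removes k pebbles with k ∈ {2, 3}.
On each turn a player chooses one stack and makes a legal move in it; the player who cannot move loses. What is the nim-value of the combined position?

4

Stack A is a plain Nim stack of size 5, so its Grundy value is 5.
Build the Grundy sequence for stack B with g(k) = mex{g(k−s) : s ∈ {2, 3}, s ≤ k}:
k:     0  1  2  3  4  5  6  7  8  9 10 11 12
g(k):  0  0  1  1  2  0  0  1  1  2  0  0  1
So g(12) = 1.
The value of a disjunctive sum is the nim-sum of the parts.
Combined value = 5 ⊕ 1 = 4.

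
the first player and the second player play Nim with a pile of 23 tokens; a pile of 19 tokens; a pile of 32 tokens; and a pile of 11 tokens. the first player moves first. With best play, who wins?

Compute the nim-sum pairwise:
23 XOR 19 = 4
4 XOR 32 = 36
36 XOR 11 = 47
The nim-sum is 47 ≠ 0, so this is an N-position: the player to move can win; the first player has a winning move.

the first player wins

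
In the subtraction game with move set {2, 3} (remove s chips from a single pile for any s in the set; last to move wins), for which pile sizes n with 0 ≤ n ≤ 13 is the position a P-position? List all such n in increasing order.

0, 1, 5, 6, 10, 11

Build the Grundy sequence with g(k) = mex{g(k−s) : s ∈ {2, 3}, s ≤ k}:
g(0) = mex{} = 0
g(1) = mex{} = 0
g(2) = mex{0} = 1
g(3) = mex{0} = 1
g(4) = mex{0,1} = 2
g(5) = mex{1} = 0
g(6) = mex{1,2} = 0
g(7) = mex{0,2} = 1
g(8) = mex{0} = 1
g(9) = mex{0,1} = 2
g(10) = mex{1} = 0
g(11) = mex{1,2} = 0
g(12) = mex{0,2} = 1
g(13) = mex{0} = 1
The P-positions (g = 0) in 0..13 are 0, 1, 5, 6, 10, 11.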